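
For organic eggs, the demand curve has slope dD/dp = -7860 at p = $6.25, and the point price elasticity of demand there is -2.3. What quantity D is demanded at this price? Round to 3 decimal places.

21358.696

Ed = (dD/dp)·(p/D) ⇒ D = (dD/dp)·p/Ed = (-7860)·6.25/(-2.3) = 21358.69565…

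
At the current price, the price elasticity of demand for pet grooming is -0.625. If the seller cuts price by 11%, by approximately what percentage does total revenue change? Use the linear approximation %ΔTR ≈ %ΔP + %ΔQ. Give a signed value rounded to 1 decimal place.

%ΔQ ≈ Ed × %ΔP = (-0.625) × (-11%) = +6.8750%
%ΔTR ≈ %ΔP + %ΔQ = (-11%) + (+6.8750%) = -4.1250%

-4.1%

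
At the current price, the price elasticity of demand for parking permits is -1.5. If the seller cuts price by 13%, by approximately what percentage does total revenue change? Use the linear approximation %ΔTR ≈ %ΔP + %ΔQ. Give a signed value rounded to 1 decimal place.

+6.5%

%ΔQ ≈ Ed × %ΔP = (-1.5) × (-13%) = +19.5000%
%ΔTR ≈ %ΔP + %ΔQ = (-13%) + (+19.5000%) = +6.5000%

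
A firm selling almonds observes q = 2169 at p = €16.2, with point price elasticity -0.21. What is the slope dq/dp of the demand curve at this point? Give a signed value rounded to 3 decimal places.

Ed = (dq/dp)·(p/q) ⇒ dq/dp = Ed·q/p = (-0.21)·2169/16.2 = -28.11666…

-28.117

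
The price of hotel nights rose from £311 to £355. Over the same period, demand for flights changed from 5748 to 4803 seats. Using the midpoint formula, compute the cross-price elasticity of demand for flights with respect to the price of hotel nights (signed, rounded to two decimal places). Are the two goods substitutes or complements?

%ΔQ_{flights} = (4803 − 5748)/avg = -945/5275.5 = -0.179129…
%ΔP_{hotel nights} = (355 − 311)/avg = 44/333 = 0.132132…
E_cross = (-945/5275.5) / (44/333) = -1.3556…
E_cross < 0 ⇒ the goods are complements.

-1.36; complements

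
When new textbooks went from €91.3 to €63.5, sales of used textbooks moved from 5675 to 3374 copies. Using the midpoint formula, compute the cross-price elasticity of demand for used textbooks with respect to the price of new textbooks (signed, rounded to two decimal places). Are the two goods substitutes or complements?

%ΔQ_{used textbooks} = (3374 − 5675)/avg = -2301/4524.5 = -0.508564…
%ΔP_{new textbooks} = (63.5 − 91.3)/avg = -27.8/77.4 = -0.359173…
E_cross = (-2301/4524.5) / (-27.8/77.4) = 1.4159…
E_cross > 0 ⇒ the goods are substitutes.

1.42; substitutes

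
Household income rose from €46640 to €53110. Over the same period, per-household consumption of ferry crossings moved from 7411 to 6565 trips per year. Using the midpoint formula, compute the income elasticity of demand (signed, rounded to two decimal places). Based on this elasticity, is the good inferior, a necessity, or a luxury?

%ΔQ = (6565 − 7411)/[( 7411 + 6565)/2] = -846/6988 = -0.121064…
%ΔIncome = (53110 − 46640)/[( 46640 + 53110)/2] = 6470/49875 = 0.129724…
E_income = (-846/6988) / (6470/49875) = -0.9332…
E_income < 0 ⇒ inferior good.

-0.93; inferior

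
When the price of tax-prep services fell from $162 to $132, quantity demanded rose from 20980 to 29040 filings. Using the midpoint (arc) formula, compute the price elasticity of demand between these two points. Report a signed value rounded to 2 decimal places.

%ΔQ = (29040 − 20980) / [(20980 + 29040)/2] = 8060/25010 = 0.322271…
%ΔP = (132 − 162) / [(162 + 132)/2] = -30/147 = -0.204081…
Arc Ed = %ΔQ / %ΔP = (8060/25010) / (-30/147) = -1.5791…

-1.58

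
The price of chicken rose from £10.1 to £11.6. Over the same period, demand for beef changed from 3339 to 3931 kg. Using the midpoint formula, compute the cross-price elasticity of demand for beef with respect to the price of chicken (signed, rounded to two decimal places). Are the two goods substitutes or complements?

%ΔQ_{beef} = (3931 − 3339)/avg = 592/3635 = 0.162861…
%ΔP_{chicken} = (11.6 − 10.1)/avg = 1.5/10.85 = 0.138248…
E_cross = (592/3635) / (1.5/10.85) = 1.1780…
E_cross > 0 ⇒ the goods are substitutes.

1.18; substitutes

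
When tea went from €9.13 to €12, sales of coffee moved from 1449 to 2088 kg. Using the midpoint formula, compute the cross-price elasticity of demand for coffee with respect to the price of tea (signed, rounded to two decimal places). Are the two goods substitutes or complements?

1.33; substitutes

%ΔQ_{coffee} = (2088 − 1449)/avg = 639/1768.5 = 0.361323…
%ΔP_{tea} = (12 − 9.13)/avg = 2.87/10.565 = 0.271651…
E_cross = (639/1768.5) / (2.87/10.565) = 1.3300…
E_cross > 0 ⇒ the goods are substitutes.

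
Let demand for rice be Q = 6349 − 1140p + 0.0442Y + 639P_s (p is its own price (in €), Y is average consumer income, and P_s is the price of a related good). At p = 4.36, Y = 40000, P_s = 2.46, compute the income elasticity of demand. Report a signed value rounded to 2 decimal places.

At the given values, Q = 6349 − 1140(4.36) + 0.0442(40000) + 639(2.46) = 4718.54.
∂Q/∂Y = 0.0442.
E = (0.0442) × (40000/4718.54) = 0.3746…

0.37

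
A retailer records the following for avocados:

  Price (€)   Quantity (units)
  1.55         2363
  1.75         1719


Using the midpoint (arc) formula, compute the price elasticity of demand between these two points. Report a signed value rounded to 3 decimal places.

-2.603

%ΔQ = (1719 − 2363) / [(2363 + 1719)/2] = -644/2041 = -0.315531…
%ΔP = (1.75 − 1.55) / [(1.55 + 1.75)/2] = 0.2/1.65 = 0.121212…
Arc Ed = %ΔQ / %ΔP = (-644/2041) / (0.2/1.65) = -2.60313…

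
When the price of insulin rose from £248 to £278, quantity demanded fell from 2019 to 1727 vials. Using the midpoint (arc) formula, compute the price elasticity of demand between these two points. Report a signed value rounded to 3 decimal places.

-1.367

%ΔQ = (1727 − 2019) / [(2019 + 1727)/2] = -292/1873 = -0.155899…
%ΔP = (278 − 248) / [(248 + 278)/2] = 30/263 = 0.114068…
Arc Ed = %ΔQ / %ΔP = (-292/1873) / (30/263) = -1.36672…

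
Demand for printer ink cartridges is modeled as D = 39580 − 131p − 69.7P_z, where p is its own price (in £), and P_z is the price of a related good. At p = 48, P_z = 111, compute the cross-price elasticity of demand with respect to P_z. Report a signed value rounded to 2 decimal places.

-0.30

At the given values, D = 39580 − 131(48) − 69.7(111) = 25555.3.
∂D/∂P_z = -69.7.
E = (-69.7) × (111/25555.3) = -0.3027…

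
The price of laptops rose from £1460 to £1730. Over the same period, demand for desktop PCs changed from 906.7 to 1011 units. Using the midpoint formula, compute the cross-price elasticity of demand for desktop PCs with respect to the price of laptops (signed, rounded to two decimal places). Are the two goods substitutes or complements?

0.64; substitutes

%ΔQ_{desktop PCs} = (1011 − 906.7)/avg = 104.3/958.85 = 0.108776…
%ΔP_{laptops} = (1730 − 1460)/avg = 270/1595 = 0.169278…
E_cross = (104.3/958.85) / (270/1595) = 0.6425…
E_cross > 0 ⇒ the goods are substitutes.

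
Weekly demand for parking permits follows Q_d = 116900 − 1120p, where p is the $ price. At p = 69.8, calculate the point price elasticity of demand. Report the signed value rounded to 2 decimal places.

dQ_d/dp = −1120. At p = 69.8, Q_d = 116900 − 1120(69.8) = 38724.
Ed = (dQ_d/dp)·(p/Q_d) = −1120 × (69.8/38724) = -2.0187…

-2.02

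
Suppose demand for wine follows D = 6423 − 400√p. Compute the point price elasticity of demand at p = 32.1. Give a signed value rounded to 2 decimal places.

dD/dp = −400/(2√p) = -35.3002. At p = 32.1, D = 4156.73.
Ed = (dD/dp)·(p/D) = (-35.3002) × (32.1/4156.73) = -0.2726…

-0.27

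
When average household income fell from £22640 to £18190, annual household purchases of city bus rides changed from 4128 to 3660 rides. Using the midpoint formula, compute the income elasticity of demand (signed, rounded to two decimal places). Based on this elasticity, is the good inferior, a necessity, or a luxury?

%ΔQ = (3660 − 4128)/[( 4128 + 3660)/2] = -468/3894 = -0.120184…
%ΔIncome = (18190 − 22640)/[( 22640 + 18190)/2] = -4450/20415 = -0.217976…
E_income = (-468/3894) / (-4450/20415) = 0.5513…
0 < E_income < 1 ⇒ normal good, necessity.

0.55; necessity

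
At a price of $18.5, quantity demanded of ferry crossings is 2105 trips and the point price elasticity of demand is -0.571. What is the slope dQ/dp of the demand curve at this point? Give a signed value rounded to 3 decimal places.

Ed = (dQ/dp)·(p/Q) ⇒ dQ/dp = Ed·Q/p = (-0.571)·2105/18.5 = -64.97054…

-64.971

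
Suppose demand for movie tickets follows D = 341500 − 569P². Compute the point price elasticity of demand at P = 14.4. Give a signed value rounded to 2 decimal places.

-1.06

dD/dP = −2·569·P = -16387.2. At P = 14.4, D = 223512.16.
Ed = (dD/dP)·(P/D) = (-16387.2) × (14.4/223512.16) = -1.0557…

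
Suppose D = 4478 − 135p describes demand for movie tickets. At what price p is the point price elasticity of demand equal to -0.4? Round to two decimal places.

Ed = −135p/(4478 − 135p). Set this equal to -0.4:
135p = 0.4·(4478 − 135p) ⇒ 135p(1 + 0.4) = 0.4·4478
p = 0.4·4478 / (135·1.4) = 9.4772…

9.48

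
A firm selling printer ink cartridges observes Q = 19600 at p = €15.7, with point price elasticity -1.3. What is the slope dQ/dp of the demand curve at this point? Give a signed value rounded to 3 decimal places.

-1622.930

Ed = (dQ/dp)·(p/Q) ⇒ dQ/dp = Ed·Q/p = (-1.3)·19600/15.7 = -1622.92993…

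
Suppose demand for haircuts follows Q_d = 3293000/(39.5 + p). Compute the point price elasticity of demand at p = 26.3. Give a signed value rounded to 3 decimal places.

dQ_d/dp = −3293000/(39.5 + p)² = -760.571. At p = 26.3, Q_d = 50045.6.
Ed = (dQ_d/dp)·(p/Q_d) = (-760.571) × (26.3/50045.6) = -0.39969…

-0.400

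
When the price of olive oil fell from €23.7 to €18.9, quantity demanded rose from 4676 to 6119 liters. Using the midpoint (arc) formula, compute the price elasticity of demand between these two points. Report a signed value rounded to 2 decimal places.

%ΔQ = (6119 − 4676) / [(4676 + 6119)/2] = 1443/5397.5 = 0.267345…
%ΔP = (18.9 − 23.7) / [(23.7 + 18.9)/2] = -4.8/21.3 = -0.225352…
Arc Ed = %ΔQ / %ΔP = (1443/5397.5) / (-4.8/21.3) = -1.1863…

-1.19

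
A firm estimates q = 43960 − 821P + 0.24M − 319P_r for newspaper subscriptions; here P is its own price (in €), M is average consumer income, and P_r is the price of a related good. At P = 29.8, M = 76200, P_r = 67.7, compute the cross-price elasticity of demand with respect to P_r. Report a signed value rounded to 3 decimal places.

At the given values, q = 43960 − 821(29.8) + 0.24(76200) − 319(67.7) = 16185.9.
∂q/∂P_r = -319.
E = (-319) × (67.7/16185.9) = -1.33426…

-1.334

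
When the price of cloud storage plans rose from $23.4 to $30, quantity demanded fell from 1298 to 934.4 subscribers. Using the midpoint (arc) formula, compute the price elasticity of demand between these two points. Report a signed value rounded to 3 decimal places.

%ΔQ = (934.4 − 1298) / [(1298 + 934.4)/2] = -363.6/1116.2 = -0.325748…
%ΔP = (30 − 23.4) / [(23.4 + 30)/2] = 6.6/26.7 = 0.247191…
Arc Ed = %ΔQ / %ΔP = (-363.6/1116.2) / (6.6/26.7) = -1.31779…

-1.318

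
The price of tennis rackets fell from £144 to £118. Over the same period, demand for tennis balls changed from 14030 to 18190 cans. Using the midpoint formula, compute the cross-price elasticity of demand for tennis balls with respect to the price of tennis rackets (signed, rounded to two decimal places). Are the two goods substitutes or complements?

%ΔQ_{tennis balls} = (18190 − 14030)/avg = 4160/16110 = 0.258224…
%ΔP_{tennis rackets} = (118 − 144)/avg = -26/131 = -0.198473…
E_cross = (4160/16110) / (-26/131) = -1.3010…
E_cross < 0 ⇒ the goods are complements.

-1.30; complements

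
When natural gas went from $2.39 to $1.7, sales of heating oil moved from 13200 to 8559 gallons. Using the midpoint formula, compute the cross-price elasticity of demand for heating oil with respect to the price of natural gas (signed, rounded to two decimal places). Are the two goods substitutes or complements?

%ΔQ_{heating oil} = (8559 − 13200)/avg = -4641/10879.5 = -0.426582…
%ΔP_{natural gas} = (1.7 − 2.39)/avg = -0.69/2.045 = -0.337408…
E_cross = (-4641/10879.5) / (-0.69/2.045) = 1.2642…
E_cross > 0 ⇒ the goods are substitutes.

1.26; substitutes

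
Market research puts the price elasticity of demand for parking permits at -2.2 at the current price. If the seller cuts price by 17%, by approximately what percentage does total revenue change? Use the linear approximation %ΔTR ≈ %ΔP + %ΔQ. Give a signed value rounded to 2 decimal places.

+20.40%

%ΔQ ≈ Ed × %ΔP = (-2.2) × (-17%) = +37.4000%
%ΔTR ≈ %ΔP + %ΔQ = (-17%) + (+37.4000%) = +20.4000%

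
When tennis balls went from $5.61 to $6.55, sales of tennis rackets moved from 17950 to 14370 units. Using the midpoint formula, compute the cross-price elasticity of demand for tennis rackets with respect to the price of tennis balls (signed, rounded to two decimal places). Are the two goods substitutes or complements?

-1.43; complements

%ΔQ_{tennis rackets} = (14370 − 17950)/avg = -3580/16160 = -0.221534…
%ΔP_{tennis balls} = (6.55 − 5.61)/avg = 0.94/6.08 = 0.154605…
E_cross = (-3580/16160) / (0.94/6.08) = -1.4329…
E_cross < 0 ⇒ the goods are complements.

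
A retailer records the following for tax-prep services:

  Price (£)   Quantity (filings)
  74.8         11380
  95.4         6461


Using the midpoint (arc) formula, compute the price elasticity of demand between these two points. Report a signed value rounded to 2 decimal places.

%ΔQ = (6461 − 11380) / [(11380 + 6461)/2] = -4919/8920.5 = -0.551426…
%ΔP = (95.4 − 74.8) / [(74.8 + 95.4)/2] = 20.6/85.1 = 0.242068…
Arc Ed = %ΔQ / %ΔP = (-4919/8920.5) / (20.6/85.1) = -2.2779…

-2.28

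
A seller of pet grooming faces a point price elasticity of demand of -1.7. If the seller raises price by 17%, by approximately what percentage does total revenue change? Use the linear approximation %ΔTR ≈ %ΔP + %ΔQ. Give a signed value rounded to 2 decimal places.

%ΔQ ≈ Ed × %ΔP = (-1.7) × (+17%) = -28.9000%
%ΔTR ≈ %ΔP + %ΔQ = (+17%) + (-28.9000%) = -11.9000%

-11.90%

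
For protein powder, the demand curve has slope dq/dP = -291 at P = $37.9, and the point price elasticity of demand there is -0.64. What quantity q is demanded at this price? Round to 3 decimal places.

Ed = (dq/dP)·(P/q) ⇒ q = (dq/dP)·P/Ed = (-291)·37.9/(-0.64) = 17232.65625

17232.656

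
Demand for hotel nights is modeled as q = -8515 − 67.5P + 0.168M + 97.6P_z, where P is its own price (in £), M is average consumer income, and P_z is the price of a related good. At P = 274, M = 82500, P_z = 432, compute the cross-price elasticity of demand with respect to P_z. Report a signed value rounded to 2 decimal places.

1.45

At the given values, q = -8515 − 67.5(274) + 0.168(82500) + 97.6(432) = 29013.2.
∂q/∂P_z = 97.6.
E = (97.6) × (432/29013.2) = 1.4532…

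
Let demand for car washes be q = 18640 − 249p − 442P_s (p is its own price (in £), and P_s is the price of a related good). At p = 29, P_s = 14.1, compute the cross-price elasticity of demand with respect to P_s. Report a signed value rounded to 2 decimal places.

-1.20

At the given values, q = 18640 − 249(29) − 442(14.1) = 5186.8.
∂q/∂P_s = -442.
E = (-442) × (14.1/5186.8) = -1.2015…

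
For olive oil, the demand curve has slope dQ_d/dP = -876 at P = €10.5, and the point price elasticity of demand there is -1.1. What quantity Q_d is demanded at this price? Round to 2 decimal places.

8361.82

Ed = (dQ_d/dP)·(P/Q_d) ⇒ Q_d = (dQ_d/dP)·P/Ed = (-876)·10.5/(-1.1) = 8361.8181…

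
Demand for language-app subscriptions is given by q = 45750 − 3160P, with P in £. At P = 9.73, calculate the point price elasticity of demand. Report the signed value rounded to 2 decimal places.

-2.05

dq/dP = −3160. At P = 9.73, q = 45750 − 3160(9.73) = 15003.2.
Ed = (dq/dP)·(P/q) = −3160 × (9.73/15003.2) = -2.0493…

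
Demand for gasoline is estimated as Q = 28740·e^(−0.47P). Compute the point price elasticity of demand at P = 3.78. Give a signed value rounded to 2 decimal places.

-1.78

dQ/dP = −0.47·Q = -2285.69. At P = 3.78, Q = 4863.17.
Ed = (dQ/dP)·(P/Q) = (-2285.69) × (3.78/4863.17) = -1.7766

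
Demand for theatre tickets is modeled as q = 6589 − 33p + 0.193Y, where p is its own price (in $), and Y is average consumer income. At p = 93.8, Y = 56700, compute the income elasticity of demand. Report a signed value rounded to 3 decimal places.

At the given values, q = 6589 − 33(93.8) + 0.193(56700) = 14436.7.
∂q/∂Y = 0.193.
E = (0.193) × (56700/14436.7) = 0.75800…

0.758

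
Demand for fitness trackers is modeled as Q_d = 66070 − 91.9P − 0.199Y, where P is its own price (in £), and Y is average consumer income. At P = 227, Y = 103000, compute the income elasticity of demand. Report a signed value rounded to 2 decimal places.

At the given values, Q_d = 66070 − 91.9(227) − 0.199(103000) = 24711.7.
∂Q_d/∂Y = -0.199.
E = (-0.199) × (103000/24711.7) = -0.8294…

-0.83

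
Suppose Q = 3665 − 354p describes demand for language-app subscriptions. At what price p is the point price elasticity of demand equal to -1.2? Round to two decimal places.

5.65

Ed = −354p/(3665 − 354p). Set this equal to -1.2:
354p = 1.2·(3665 − 354p) ⇒ 354p(1 + 1.2) = 1.2·3665
p = 1.2·3665 / (354·2.2) = 5.6471…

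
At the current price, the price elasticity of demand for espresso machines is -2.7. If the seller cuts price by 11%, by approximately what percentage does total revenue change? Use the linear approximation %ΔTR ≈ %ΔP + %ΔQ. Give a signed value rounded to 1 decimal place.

%ΔQ ≈ Ed × %ΔP = (-2.7) × (-11%) = +29.7000%
%ΔTR ≈ %ΔP + %ΔQ = (-11%) + (+29.7000%) = +18.7000%

+18.7%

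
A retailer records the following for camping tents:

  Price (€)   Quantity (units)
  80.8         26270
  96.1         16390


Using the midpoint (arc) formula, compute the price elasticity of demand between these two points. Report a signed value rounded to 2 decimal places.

-2.68

%ΔQ = (16390 − 26270) / [(26270 + 16390)/2] = -9880/21330 = -0.463197…
%ΔP = (96.1 − 80.8) / [(80.8 + 96.1)/2] = 15.3/88.45 = 0.172979…
Arc Ed = %ΔQ / %ΔP = (-9880/21330) / (15.3/88.45) = -2.6777…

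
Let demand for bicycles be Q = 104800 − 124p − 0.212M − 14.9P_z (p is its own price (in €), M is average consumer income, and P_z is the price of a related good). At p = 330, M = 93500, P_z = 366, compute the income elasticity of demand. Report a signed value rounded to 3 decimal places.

-0.513

At the given values, Q = 104800 − 124(330) − 0.212(93500) − 14.9(366) = 38604.6.
∂Q/∂M = -0.212.
E = (-0.212) × (93500/38604.6) = -0.51346…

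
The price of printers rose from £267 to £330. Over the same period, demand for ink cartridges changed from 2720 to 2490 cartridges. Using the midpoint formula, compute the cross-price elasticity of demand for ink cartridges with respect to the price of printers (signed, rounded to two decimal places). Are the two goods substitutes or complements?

%ΔQ_{ink cartridges} = (2490 − 2720)/avg = -230/2605 = -0.088291…
%ΔP_{printers} = (330 − 267)/avg = 63/298.5 = 0.211055…
E_cross = (-230/2605) / (63/298.5) = -0.4183…
E_cross < 0 ⇒ the goods are complements.

-0.42; complements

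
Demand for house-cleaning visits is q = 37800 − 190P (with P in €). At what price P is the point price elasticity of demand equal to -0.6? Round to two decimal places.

74.61

Ed = −190P/(37800 − 190P). Set this equal to -0.6:
190P = 0.6·(37800 − 190P) ⇒ 190P(1 + 0.6) = 0.6·37800
P = 0.6·37800 / (190·1.6) = 74.6052…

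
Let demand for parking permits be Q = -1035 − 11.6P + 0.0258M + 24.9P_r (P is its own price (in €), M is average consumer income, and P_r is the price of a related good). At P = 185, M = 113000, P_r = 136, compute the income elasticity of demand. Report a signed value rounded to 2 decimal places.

0.93

At the given values, Q = -1035 − 11.6(185) + 0.0258(113000) + 24.9(136) = 3120.8.
∂Q/∂M = 0.0258.
E = (0.0258) × (113000/3120.8) = 0.9341…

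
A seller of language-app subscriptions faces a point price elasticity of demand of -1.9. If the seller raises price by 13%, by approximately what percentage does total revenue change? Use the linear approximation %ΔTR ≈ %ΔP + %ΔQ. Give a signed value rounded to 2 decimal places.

-11.70%

%ΔQ ≈ Ed × %ΔP = (-1.9) × (+13%) = -24.7000%
%ΔTR ≈ %ΔP + %ΔQ = (+13%) + (-24.7000%) = -11.7000%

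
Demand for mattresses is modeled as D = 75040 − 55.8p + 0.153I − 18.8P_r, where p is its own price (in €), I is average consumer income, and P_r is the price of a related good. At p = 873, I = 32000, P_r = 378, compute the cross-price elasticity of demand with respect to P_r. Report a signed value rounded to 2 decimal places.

At the given values, D = 75040 − 55.8(873) + 0.153(32000) − 18.8(378) = 24116.2.
∂D/∂P_r = -18.8.
E = (-18.8) × (378/24116.2) = -0.2946…

-0.29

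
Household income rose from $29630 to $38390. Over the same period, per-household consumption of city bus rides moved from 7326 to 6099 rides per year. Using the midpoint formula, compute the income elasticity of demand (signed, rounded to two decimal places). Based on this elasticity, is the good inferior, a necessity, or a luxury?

%ΔQ = (6099 − 7326)/[( 7326 + 6099)/2] = -1227/6712.5 = -0.182793…
%ΔIncome = (38390 − 29630)/[( 29630 + 38390)/2] = 8760/34010 = 0.257571…
E_income = (-1227/6712.5) / (8760/34010) = -0.7096…
E_income < 0 ⇒ inferior good.

-0.71; inferior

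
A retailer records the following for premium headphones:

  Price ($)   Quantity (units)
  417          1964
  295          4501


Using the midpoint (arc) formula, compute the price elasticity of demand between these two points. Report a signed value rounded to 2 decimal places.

-2.29

%ΔQ = (4501 − 1964) / [(1964 + 4501)/2] = 2537/3232.5 = 0.784841…
%ΔP = (295 − 417) / [(417 + 295)/2] = -122/356 = -0.342696…
Arc Ed = %ΔQ / %ΔP = (2537/3232.5) / (-122/356) = -2.2901…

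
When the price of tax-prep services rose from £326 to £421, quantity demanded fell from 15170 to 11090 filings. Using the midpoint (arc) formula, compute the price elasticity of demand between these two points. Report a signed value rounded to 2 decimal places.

-1.22

%ΔQ = (11090 − 15170) / [(15170 + 11090)/2] = -4080/13130 = -0.310738…
%ΔP = (421 − 326) / [(326 + 421)/2] = 95/373.5 = 0.254350…
Arc Ed = %ΔQ / %ΔP = (-4080/13130) / (95/373.5) = -1.2216…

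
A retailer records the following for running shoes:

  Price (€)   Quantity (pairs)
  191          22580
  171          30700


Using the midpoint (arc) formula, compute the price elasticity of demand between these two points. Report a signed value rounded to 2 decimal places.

%ΔQ = (30700 − 22580) / [(22580 + 30700)/2] = 8120/26640 = 0.304804…
%ΔP = (171 − 191) / [(191 + 171)/2] = -20/181 = -0.110497…
Arc Ed = %ΔQ / %ΔP = (8120/26640) / (-20/181) = -2.7584…

-2.76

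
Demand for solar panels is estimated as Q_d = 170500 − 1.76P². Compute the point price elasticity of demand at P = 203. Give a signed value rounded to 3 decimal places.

-1.481

dQ_d/dP = −2·1.76·P = -714.56. At P = 203, Q_d = 97972.16.
Ed = (dQ_d/dP)·(P/Q_d) = (-714.56) × (203/97972.16) = -1.48058…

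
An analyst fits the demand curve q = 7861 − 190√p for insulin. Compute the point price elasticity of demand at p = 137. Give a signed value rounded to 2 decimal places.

dq/dp = −190/(2√p) = -8.1164. At p = 137, q = 5637.11.
Ed = (dq/dp)·(p/q) = (-8.1164) × (137/5637.11) = -0.1972…

-0.20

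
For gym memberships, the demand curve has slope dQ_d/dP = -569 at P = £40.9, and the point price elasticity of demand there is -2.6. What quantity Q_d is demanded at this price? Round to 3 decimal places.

Ed = (dQ_d/dP)·(P/Q_d) ⇒ Q_d = (dQ_d/dP)·P/Ed = (-569)·40.9/(-2.6) = 8950.80769…

8950.808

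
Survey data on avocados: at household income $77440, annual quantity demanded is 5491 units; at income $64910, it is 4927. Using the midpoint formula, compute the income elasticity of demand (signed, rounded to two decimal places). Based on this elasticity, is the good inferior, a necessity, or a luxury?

0.62; necessity

%ΔQ = (4927 − 5491)/[( 5491 + 4927)/2] = -564/5209 = -0.108274…
%ΔIncome = (64910 − 77440)/[( 77440 + 64910)/2] = -12530/71175 = -0.176044…
E_income = (-564/5209) / (-12530/71175) = 0.6150…
0 < E_income < 1 ⇒ normal good, necessity.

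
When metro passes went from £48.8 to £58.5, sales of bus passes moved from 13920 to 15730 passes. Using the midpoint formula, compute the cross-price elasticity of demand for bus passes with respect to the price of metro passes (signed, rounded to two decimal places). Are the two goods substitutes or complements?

%ΔQ_{bus passes} = (15730 − 13920)/avg = 1810/14825 = 0.122091…
%ΔP_{metro passes} = (58.5 − 48.8)/avg = 9.7/53.65 = 0.180801…
E_cross = (1810/14825) / (9.7/53.65) = 0.6752…
E_cross > 0 ⇒ the goods are substitutes.

0.68; substitutes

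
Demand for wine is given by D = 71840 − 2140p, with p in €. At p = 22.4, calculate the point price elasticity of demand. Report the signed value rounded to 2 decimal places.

dD/dp = −2140. At p = 22.4, D = 71840 − 2140(22.4) = 23904.
Ed = (dD/dp)·(p/D) = −2140 × (22.4/23904) = -2.0053…

-2.01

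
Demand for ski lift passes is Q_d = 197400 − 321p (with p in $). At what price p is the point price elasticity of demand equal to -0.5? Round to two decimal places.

204.98

Ed = −321p/(197400 − 321p). Set this equal to -0.5:
321p = 0.5·(197400 − 321p) ⇒ 321p(1 + 0.5) = 0.5·197400
p = 0.5·197400 / (321·1.5) = 204.9844…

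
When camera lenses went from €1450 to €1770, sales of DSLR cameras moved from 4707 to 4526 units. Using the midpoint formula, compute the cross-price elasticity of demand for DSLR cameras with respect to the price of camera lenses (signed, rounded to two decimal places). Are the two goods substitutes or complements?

-0.20; complements

%ΔQ_{DSLR cameras} = (4526 − 4707)/avg = -181/4616.5 = -0.039207…
%ΔP_{camera lenses} = (1770 − 1450)/avg = 320/1610 = 0.198757…
E_cross = (-181/4616.5) / (320/1610) = -0.1972…
E_cross < 0 ⇒ the goods are complements.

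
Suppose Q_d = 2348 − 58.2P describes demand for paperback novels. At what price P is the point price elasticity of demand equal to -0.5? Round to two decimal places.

Ed = −58.2P/(2348 − 58.2P). Set this equal to -0.5:
58.2P = 0.5·(2348 − 58.2P) ⇒ 58.2P(1 + 0.5) = 0.5·2348
P = 0.5·2348 / (58.2·1.5) = 13.4478…

13.45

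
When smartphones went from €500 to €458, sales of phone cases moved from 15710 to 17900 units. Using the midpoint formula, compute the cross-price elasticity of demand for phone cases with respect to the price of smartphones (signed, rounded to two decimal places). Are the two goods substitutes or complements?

%ΔQ_{phone cases} = (17900 − 15710)/avg = 2190/16805 = 0.130318…
%ΔP_{smartphones} = (458 − 500)/avg = -42/479 = -0.087682…
E_cross = (2190/16805) / (-42/479) = -1.4862…
E_cross < 0 ⇒ the goods are complements.

-1.49; complements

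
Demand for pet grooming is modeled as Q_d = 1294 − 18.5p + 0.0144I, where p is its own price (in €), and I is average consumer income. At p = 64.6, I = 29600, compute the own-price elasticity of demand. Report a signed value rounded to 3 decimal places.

-2.276

At the given values, Q_d = 1294 − 18.5(64.6) + 0.0144(29600) = 525.14.
∂Q_d/∂p = −18.5.
E = (-18.5) × (64.6/525.14) = -2.27577…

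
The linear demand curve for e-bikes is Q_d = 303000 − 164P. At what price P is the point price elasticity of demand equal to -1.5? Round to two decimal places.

1108.54

Ed = −164P/(303000 − 164P). Set this equal to -1.5:
164P = 1.5·(303000 − 164P) ⇒ 164P(1 + 1.5) = 1.5·303000
P = 1.5·303000 / (164·2.5) = 1108.5365…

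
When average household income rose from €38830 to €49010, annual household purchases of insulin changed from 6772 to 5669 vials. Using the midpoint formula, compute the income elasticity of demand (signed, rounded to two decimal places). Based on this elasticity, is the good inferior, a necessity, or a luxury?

%ΔQ = (5669 − 6772)/[( 6772 + 5669)/2] = -1103/6220.5 = -0.177316…
%ΔIncome = (49010 − 38830)/[( 38830 + 49010)/2] = 10180/43920 = 0.231785…
E_income = (-1103/6220.5) / (10180/43920) = -0.7650…
E_income < 0 ⇒ inferior good.

-0.77; inferior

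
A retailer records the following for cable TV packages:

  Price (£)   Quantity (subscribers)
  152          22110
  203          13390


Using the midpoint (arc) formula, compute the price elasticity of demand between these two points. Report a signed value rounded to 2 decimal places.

%ΔQ = (13390 − 22110) / [(22110 + 13390)/2] = -8720/17750 = -0.491267…
%ΔP = (203 − 152) / [(152 + 203)/2] = 51/177.5 = 0.287323…
Arc Ed = %ΔQ / %ΔP = (-8720/17750) / (51/177.5) = -1.7098…

-1.71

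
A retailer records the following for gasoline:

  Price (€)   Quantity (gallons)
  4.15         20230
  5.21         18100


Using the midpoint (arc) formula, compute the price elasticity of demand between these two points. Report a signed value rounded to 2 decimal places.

%ΔQ = (18100 − 20230) / [(20230 + 18100)/2] = -2130/19165 = -0.111140…
%ΔP = (5.21 − 4.15) / [(4.15 + 5.21)/2] = 1.06/4.68 = 0.226495…
Arc Ed = %ΔQ / %ΔP = (-2130/19165) / (1.06/4.68) = -0.4906…

-0.49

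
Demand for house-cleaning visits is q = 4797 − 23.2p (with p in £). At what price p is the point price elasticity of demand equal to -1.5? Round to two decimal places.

124.06

Ed = −23.2p/(4797 − 23.2p). Set this equal to -1.5:
23.2p = 1.5·(4797 − 23.2p) ⇒ 23.2p(1 + 1.5) = 1.5·4797
p = 1.5·4797 / (23.2·2.5) = 124.0603…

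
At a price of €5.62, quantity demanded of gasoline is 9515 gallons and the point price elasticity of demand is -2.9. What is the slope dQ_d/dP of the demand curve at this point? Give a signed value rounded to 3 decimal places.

Ed = (dQ_d/dP)·(P/Q_d) ⇒ dQ_d/dP = Ed·Q_d/P = (-2.9)·9515/5.62 = -4909.87544…

-4909.875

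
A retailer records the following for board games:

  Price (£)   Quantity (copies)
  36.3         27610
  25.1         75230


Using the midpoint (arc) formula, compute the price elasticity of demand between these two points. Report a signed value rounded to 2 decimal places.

%ΔQ = (75230 − 27610) / [(27610 + 75230)/2] = 47620/51420 = 0.926098…
%ΔP = (25.1 − 36.3) / [(36.3 + 25.1)/2] = -11.2/30.7 = -0.364820…
Arc Ed = %ΔQ / %ΔP = (47620/51420) / (-11.2/30.7) = -2.5385…

-2.54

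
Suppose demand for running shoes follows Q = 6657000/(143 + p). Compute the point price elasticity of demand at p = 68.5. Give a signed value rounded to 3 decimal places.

-0.324

dQ/dp = −6657000/(143 + p)² = -148.819. At p = 68.5, Q = 31475.2.
Ed = (dQ/dp)·(p/Q) = (-148.819) × (68.5/31475.2) = -0.32387…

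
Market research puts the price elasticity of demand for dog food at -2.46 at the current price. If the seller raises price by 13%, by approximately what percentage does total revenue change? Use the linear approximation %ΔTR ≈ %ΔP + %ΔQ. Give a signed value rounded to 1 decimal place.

-19.0%

%ΔQ ≈ Ed × %ΔP = (-2.46) × (+13%) = -31.9800%
%ΔTR ≈ %ΔP + %ΔQ = (+13%) + (-31.9800%) = -18.9800%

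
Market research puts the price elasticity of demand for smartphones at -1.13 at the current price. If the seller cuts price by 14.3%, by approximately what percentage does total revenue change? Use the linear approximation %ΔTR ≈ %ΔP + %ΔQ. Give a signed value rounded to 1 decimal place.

+1.9%

%ΔQ ≈ Ed × %ΔP = (-1.13) × (-14.3%) = +16.1590%
%ΔTR ≈ %ΔP + %ΔQ = (-14.3%) + (+16.1590%) = +1.8590%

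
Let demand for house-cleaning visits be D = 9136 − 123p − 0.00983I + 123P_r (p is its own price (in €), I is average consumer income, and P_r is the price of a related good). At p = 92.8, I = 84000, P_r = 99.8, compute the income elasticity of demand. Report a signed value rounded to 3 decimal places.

-0.090

At the given values, D = 9136 − 123(92.8) − 0.00983(84000) + 123(99.8) = 9171.28.
∂D/∂I = -0.00983.
E = (-0.00983) × (84000/9171.28) = -0.09003…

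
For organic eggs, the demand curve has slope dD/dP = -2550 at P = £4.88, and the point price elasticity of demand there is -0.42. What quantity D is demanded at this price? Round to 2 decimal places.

Ed = (dD/dP)·(P/D) ⇒ D = (dD/dP)·P/Ed = (-2550)·4.88/(-0.42) = 29628.5714…

29628.57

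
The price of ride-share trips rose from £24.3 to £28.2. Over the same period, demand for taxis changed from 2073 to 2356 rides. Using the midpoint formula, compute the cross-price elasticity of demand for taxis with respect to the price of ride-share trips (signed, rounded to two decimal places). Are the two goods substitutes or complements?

0.86; substitutes

%ΔQ_{taxis} = (2356 − 2073)/avg = 283/2214.5 = 0.127794…
%ΔP_{ride-share trips} = (28.2 − 24.3)/avg = 3.9/26.25 = 0.148571…
E_cross = (283/2214.5) / (3.9/26.25) = 0.8601…
E_cross > 0 ⇒ the goods are substitutes.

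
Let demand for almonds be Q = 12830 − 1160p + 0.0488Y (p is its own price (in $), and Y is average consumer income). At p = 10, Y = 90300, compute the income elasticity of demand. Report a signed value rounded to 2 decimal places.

0.78

At the given values, Q = 12830 − 1160(10) + 0.0488(90300) = 5636.64.
∂Q/∂Y = 0.0488.
E = (0.0488) × (90300/5636.64) = 0.7817…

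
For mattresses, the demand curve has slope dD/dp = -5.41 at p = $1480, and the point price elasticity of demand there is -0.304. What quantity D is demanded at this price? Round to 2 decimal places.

Ed = (dD/dp)·(p/D) ⇒ D = (dD/dp)·p/Ed = (-5.41)·1480/(-0.304) = 26338.1578…

26338.16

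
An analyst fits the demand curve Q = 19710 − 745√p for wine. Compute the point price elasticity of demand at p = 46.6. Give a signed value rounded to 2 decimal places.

dQ/dp = −745/(2√p) = -54.5674. At p = 46.6, Q = 14624.3.
Ed = (dQ/dp)·(p/Q) = (-54.5674) × (46.6/14624.3) = -0.1738…

-0.17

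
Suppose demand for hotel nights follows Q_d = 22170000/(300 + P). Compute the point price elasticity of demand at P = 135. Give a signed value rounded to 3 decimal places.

-0.310

dQ_d/dP = −22170000/(300 + P)² = -117.162. At P = 135, Q_d = 50965.5.
Ed = (dQ_d/dP)·(P/Q_d) = (-117.162) × (135/50965.5) = -0.31034…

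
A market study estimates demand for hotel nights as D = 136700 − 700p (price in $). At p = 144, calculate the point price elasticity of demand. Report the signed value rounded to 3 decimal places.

dD/dp = −700. At p = 144, D = 136700 − 700(144) = 35900.
Ed = (dD/dp)·(p/D) = −700 × (144/35900) = -2.80779…

-2.808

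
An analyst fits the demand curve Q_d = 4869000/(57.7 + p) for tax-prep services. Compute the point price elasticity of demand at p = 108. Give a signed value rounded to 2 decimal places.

dQ_d/dp = −4869000/(57.7 + p)² = -177.335. At p = 108, Q_d = 29384.4.
Ed = (dQ_d/dp)·(p/Q_d) = (-177.335) × (108/29384.4) = -0.6517…

-0.65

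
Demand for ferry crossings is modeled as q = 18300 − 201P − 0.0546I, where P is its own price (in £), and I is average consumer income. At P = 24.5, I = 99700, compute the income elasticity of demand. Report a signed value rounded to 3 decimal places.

-0.686

At the given values, q = 18300 − 201(24.5) − 0.0546(99700) = 7931.88.
∂q/∂I = -0.0546.
E = (-0.0546) × (99700/7931.88) = -0.68629…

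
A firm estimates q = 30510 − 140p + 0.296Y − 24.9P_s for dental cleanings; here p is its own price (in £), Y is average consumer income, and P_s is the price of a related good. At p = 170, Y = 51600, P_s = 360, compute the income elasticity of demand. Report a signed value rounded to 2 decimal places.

At the given values, q = 30510 − 140(170) + 0.296(51600) − 24.9(360) = 13019.6.
∂q/∂Y = 0.296.
E = (0.296) × (51600/13019.6) = 1.1731…

1.17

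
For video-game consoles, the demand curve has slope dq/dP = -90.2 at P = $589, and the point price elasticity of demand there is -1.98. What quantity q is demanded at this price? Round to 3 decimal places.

26832.222

Ed = (dq/dP)·(P/q) ⇒ q = (dq/dP)·P/Ed = (-90.2)·589/(-1.98) = 26832.22222…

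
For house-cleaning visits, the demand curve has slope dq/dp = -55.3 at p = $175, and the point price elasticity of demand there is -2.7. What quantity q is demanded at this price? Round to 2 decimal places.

3584.26

Ed = (dq/dp)·(p/q) ⇒ q = (dq/dp)·p/Ed = (-55.3)·175/(-2.7) = 3584.2592…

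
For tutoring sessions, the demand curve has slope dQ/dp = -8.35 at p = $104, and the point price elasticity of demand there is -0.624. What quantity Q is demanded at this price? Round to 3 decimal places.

1391.667

Ed = (dQ/dp)·(p/Q) ⇒ Q = (dQ/dp)·p/Ed = (-8.35)·104/(-0.624) = 1391.66666…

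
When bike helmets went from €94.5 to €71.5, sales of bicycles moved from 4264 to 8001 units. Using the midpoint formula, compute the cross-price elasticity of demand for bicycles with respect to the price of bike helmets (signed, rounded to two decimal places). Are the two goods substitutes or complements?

-2.20; complements

%ΔQ_{bicycles} = (8001 − 4264)/avg = 3737/6132.5 = 0.609376…
%ΔP_{bike helmets} = (71.5 − 94.5)/avg = -23/83 = -0.277108…
E_cross = (3737/6132.5) / (-23/83) = -2.1990…
E_cross < 0 ⇒ the goods are complements.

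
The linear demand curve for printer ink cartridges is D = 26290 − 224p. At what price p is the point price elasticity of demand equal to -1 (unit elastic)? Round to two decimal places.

Ed = −224p/(26290 − 224p). Set this equal to -1:
224p = 1·(26290 − 224p) ⇒ 224p(1 + 1) = 1·26290
p = 1·26290 / (224·2) = 58.6830…

58.68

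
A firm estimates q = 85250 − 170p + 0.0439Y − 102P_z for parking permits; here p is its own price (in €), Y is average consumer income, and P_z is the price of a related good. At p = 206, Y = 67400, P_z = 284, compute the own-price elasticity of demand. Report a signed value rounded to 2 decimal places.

-1.45

At the given values, q = 85250 − 170(206) + 0.0439(67400) − 102(284) = 24220.86.
∂q/∂p = −170.
E = (-170) × (206/24220.86) = -1.4458…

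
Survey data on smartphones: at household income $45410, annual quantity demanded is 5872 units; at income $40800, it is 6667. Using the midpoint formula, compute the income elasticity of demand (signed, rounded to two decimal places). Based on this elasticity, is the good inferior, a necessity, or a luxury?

-1.19; inferior

%ΔQ = (6667 − 5872)/[( 5872 + 6667)/2] = 795/6269.5 = 0.126804…
%ΔIncome = (40800 − 45410)/[( 45410 + 40800)/2] = -4610/43105 = -0.106948…
E_income = (795/6269.5) / (-4610/43105) = -1.1856…
E_income < 0 ⇒ inferior good.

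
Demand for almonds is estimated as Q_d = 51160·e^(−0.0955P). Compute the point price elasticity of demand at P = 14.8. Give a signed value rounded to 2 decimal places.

-1.41

dQ_d/dP = −0.0955·Q_d = -1188.78. At P = 14.8, Q_d = 12448.
Ed = (dQ_d/dP)·(P/Q_d) = (-1188.78) × (14.8/12448) = -1.4134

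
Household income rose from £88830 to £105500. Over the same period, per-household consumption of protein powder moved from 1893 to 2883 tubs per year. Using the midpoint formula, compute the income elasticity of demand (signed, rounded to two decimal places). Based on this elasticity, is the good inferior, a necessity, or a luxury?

2.42; luxury

%ΔQ = (2883 − 1893)/[( 1893 + 2883)/2] = 990/2388 = 0.414572…
%ΔIncome = (105500 − 88830)/[( 88830 + 105500)/2] = 16670/97165 = 0.171563…
E_income = (990/2388) / (16670/97165) = 2.4164…
E_income > 1 ⇒ normal good, luxury.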